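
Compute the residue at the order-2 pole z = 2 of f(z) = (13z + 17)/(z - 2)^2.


Step 1: Pole of order 2 at z = 2
Step 2: Res = lim d/dz [(z - 2)^2 * f(z)] as z -> 2
Step 3: (z - 2)^2 * f(z) = 13z + 17
Step 4: d/dz[13z + 17] = 13

13


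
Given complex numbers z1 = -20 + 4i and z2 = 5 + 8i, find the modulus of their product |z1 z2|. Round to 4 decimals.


Step 1: |z1| = sqrt((-20)^2 + 4^2) = sqrt(416)
Step 2: |z2| = sqrt(5^2 + 8^2) = sqrt(89)
Step 3: |z1*z2| = |z1|*|z2| = sqrt(416) * sqrt(89) = sqrt(416 * 89) = sqrt(37024)
Step 4: = 192.4162

192.4162


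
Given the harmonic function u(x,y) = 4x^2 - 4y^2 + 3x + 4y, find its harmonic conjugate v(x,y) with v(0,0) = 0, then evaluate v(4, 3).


Step 1: v_x = -u_y = 8y - 4
Step 2: v_y = u_x = 8x + 3
Step 3: v = 8xy - 4x + 3y + C
Step 4: v(0,0) = 0 => C = 0
Step 5: v(4, 3) = 89

89


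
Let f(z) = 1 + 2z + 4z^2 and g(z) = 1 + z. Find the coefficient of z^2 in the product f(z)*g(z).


Step 1: z^2 term in f*g comes from: (1)*(0) + (2z)*(z) + (4z^2)*(1)
Step 2: = 0 + 2 + 4
Step 3: = 6

6


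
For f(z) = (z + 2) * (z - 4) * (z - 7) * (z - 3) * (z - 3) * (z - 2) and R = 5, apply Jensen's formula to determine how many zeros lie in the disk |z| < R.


Jensen's formula: (1/2pi)*integral log|f(Re^it)|dt = log|f(0)| + sum_{|a_k|<R} log(R/|a_k|)
Step 1: f(0) = 2 * (-4) * (-7) * (-3) * (-3) * (-2) = -1008
Step 2: log|f(0)| = log|-2| + log|4| + log|7| + log|3| + log|3| + log|2| = 6.9157
Step 3: Zeros inside |z| < 5: -2, 4, 3, 3, 2
Step 4: Jensen sum = log(5/2) + log(5/4) + log(5/3) + log(5/3) + log(5/2) = 3.0774
Step 5: n(R) = number of terms in the Jensen sum = count of zeros inside |z| < 5 = 5

5


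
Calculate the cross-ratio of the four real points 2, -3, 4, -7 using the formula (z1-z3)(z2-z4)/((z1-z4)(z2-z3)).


Step 1: (z1-z3)(z2-z4) = (-2) * 4 = -8
Step 2: (z1-z4)(z2-z3) = 9 * (-7) = -63
Step 3: Cross-ratio = 8/63 = 8/63

8/63


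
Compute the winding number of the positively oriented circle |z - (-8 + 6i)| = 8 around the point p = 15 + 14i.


Step 1: Center c = (-8, 6), radius = 8
Step 2: |p - c|^2 = 23^2 + 8^2 = 593
Step 3: r^2 = 64
Step 4: |p-c| > r so winding number = 0

0


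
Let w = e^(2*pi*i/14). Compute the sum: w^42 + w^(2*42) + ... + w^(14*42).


Step 1: The sum sum_{j=1}^{n} w^(k*j) equals n if n | k, else 0.
Step 2: Here n = 14, k = 42
Step 3: Does n divide k? 14 | 42 -> True
Step 4: Sum = 14

14


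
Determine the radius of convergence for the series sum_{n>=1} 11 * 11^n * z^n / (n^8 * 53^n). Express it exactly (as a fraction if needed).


Step 1: General term a_n = 11 * 11^n / (n^8 * 53^n)
Step 2: By the root test, |a_n|^(1/n) = 11^(1/n) * 11 / (n^(8/n) * 53) -> 11/53 as n -> infinity (since 11^(1/n) -> 1 and n^(8/n) -> 1)
Step 3: R = 1/lim|a_n|^(1/n) = 53/11

53/11


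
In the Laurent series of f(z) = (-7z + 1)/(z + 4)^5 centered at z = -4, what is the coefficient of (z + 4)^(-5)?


Step 1: Write the numerator in powers of (z + 4): -7z + 1 = -7(z + 4) + (-7*(-4) + 1) = -7(z + 4) + 29
Step 2: Divide by (z + 4)^5: f(z) = 29(z + 4)^(-5) - 7(z + 4)^(-4)
Step 3: This finite sum is the Laurent series of f about z = -4.
Step 4: Coefficient of (z + 4)^(-5) = -7*(-4) + 1 = 29

29


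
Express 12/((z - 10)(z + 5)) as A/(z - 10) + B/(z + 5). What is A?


Step 1: Multiply both sides by (z - 10) and set z = 10
Step 2: A = 12 / (10 + 5)
Step 3: A = 12 / 15
Step 4: A = 4/5

4/5


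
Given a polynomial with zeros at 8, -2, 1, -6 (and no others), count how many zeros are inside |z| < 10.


Step 1: Check each root:
  z = 8: |8| = 8 < 10
  z = -2: |-2| = 2 < 10
  z = 1: |1| = 1 < 10
  z = -6: |-6| = 6 < 10
Step 2: Count = 4

4


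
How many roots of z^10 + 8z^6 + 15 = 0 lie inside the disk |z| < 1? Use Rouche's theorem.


Step 1: On |z| = 1 the three terms have sizes |z^10| = 1^10 = 1, |8z^6| = 8*1^6 = 8, |15| = 15
Step 2: The dominant term is g(z) = 15; let h(z) = z^10 + 8z^6 so f = g + h
Step 3: On |z| = 1: |g| = 15 and |h| <= 1 + 8 = 9
Step 4: Since 15 > 9, |h| < |g| on |z| = 1, so by Rouche f has the same number of zeros as g inside |z| < 1
Step 5: g(z) = 15 is a nonzero constant with no zeros inside |z| < 1. Answer = 0

0


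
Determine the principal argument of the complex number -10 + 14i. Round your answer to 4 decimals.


Step 1: z = -10 + 14i
Step 2: arg(z) = atan2(14, -10)
Step 3: arg(z) = 2.191

2.191


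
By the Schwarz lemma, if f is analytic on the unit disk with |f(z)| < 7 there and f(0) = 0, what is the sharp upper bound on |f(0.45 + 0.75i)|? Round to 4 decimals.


Step 1: g = f/7 maps D -> D with g(0) = 0, so by the Schwarz lemma |g(z)| <= |z|, i.e. |f(z)| <= 7|z|; this is sharp (f(z) = 7z).
Step 2: |z0|^2 = 0.45^2 + 0.75^2 = 0.765
Step 3: |z0| = sqrt(0.765) = 0.874643
Step 4: Best bound = 7 * |z0| = 7 * 0.874643 = 6.1225

6.1225


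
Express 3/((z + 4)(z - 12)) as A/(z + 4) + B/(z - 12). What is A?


Step 1: Multiply both sides by (z + 4) and set z = -4
Step 2: A = 3 / (-4 - 12)
Step 3: A = 3 / (-16)
Step 4: A = -3/16

-3/16


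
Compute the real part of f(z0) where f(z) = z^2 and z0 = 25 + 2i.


Step 1: z0 = 25 + 2i
Step 2: z0^2 = 25^2 - 2^2 + 100i
Step 3: real part = 625 - 4 = 621

621


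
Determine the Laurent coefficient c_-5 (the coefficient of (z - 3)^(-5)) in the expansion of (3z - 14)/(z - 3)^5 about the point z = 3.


Step 1: Write the numerator in powers of (z - 3): 3z - 14 = 3(z - 3) + (3*3 - 14) = 3(z - 3) - 5
Step 2: Divide by (z - 3)^5: f(z) = -5(z - 3)^(-5) + 3(z - 3)^(-4)
Step 3: This finite sum is the Laurent series of f about z = 3.
Step 4: Coefficient of (z - 3)^(-5) = 3*3 - 14 = -5

-5


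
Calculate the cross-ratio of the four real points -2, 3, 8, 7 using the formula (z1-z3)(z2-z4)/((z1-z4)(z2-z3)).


Step 1: (z1-z3)(z2-z4) = (-10) * (-4) = 40
Step 2: (z1-z4)(z2-z3) = (-9) * (-5) = 45
Step 3: Cross-ratio = 40/45 = 8/9

8/9


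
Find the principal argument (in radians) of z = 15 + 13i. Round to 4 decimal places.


Step 1: z = 15 + 13i
Step 2: arg(z) = atan2(13, 15)
Step 3: arg(z) = 0.7141

0.7141


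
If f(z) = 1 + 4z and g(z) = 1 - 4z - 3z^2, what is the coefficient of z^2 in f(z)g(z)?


Step 1: z^2 term in f*g comes from: (1)*(-3z^2) + (4z)*(-4z) + (0)*(1)
Step 2: = -3 - 16 + 0
Step 3: = -19

-19


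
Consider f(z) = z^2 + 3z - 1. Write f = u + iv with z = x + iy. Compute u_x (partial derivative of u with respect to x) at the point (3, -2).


Step 1: f(z) = (x+iy)^2 + 3(x+iy) - 1
Step 2: u = (x^2 - y^2) + 3x - 1
Step 3: u_x = 2x + 3
Step 4: At (3, -2): u_x = 6 + 3 = 9

9


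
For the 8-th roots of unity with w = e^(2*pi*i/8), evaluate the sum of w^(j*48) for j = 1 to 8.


Step 1: The sum sum_{j=1}^{n} w^(k*j) equals n if n | k, else 0.
Step 2: Here n = 8, k = 48
Step 3: Does n divide k? 8 | 48 -> True
Step 4: Sum = 8

8


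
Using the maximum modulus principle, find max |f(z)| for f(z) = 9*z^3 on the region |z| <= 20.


Step 1: On |z| = 20, |f(z)| = 9 * |z|^3 = 9 * 20^3
Step 2: By maximum modulus principle, maximum is on boundary.
Step 3: Maximum = 9 * 8000 = 72000

72000


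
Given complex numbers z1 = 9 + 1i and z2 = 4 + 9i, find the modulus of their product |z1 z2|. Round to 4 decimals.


Step 1: |z1| = sqrt(9^2 + 1^2) = sqrt(82)
Step 2: |z2| = sqrt(4^2 + 9^2) = sqrt(97)
Step 3: |z1*z2| = |z1|*|z2| = sqrt(82) * sqrt(97) = sqrt(82 * 97) = sqrt(7954)
Step 4: = 89.1852

89.1852


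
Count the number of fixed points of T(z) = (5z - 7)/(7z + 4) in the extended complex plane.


Step 1: Fixed points satisfy T(z) = z
Step 2: 7z^2 - z + 7 = 0
Step 3: Discriminant = (-1)^2 - 4*7*7 = -195
Step 4: Number of fixed points = 2

2


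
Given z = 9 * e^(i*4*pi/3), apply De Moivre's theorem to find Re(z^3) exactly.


Step 1: By De Moivre's theorem, z^3 = 9^3 * e^(i*3*4*pi/3) = 729 * (cos(4*pi) + i*sin(4*pi))
Step 2: |z|^3 = 9^3 = 729
Step 3: Reduce the angle mod 2*pi: 4*pi - 4*pi = 0
Step 4: cos(0) = 1
Step 5: Re(z^3) = 729 * 1 = 729

729


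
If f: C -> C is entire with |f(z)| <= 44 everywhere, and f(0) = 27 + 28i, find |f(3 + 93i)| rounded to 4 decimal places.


Step 1: By Liouville's theorem, a bounded entire function is constant.
Step 2: f(z) = f(0) = 27 + 28i for all z.
Step 3: |f(w)| = |27 + 28i| = sqrt(729 + 784)
Step 4: = 38.8973

38.8973


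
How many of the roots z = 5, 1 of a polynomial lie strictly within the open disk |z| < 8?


Step 1: Check each root:
  z = 5: |5| = 5 < 8
  z = 1: |1| = 1 < 8
Step 2: Count = 2

2


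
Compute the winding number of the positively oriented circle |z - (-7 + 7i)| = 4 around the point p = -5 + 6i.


Step 1: Center c = (-7, 7), radius = 4
Step 2: |p - c|^2 = 2^2 + (-1)^2 = 5
Step 3: r^2 = 16
Step 4: |p-c| < r so winding number = 1

1


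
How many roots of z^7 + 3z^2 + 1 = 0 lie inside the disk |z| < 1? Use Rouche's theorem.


Step 1: On |z| = 1 the three terms have sizes |z^7| = 1^7 = 1, |3z^2| = 3*1^2 = 3, |1| = 1
Step 2: The dominant term is g(z) = 3z^2; let h(z) = z^7 + 1 so f = g + h
Step 3: On |z| = 1: |g| = 3 and |h| <= 1 + 1 = 2
Step 4: Since 3 > 2, |h| < |g| on |z| = 1, so by Rouche f has the same number of zeros as g inside |z| < 1
Step 5: g(z) = 3z^2 has 2 zeros (at the origin, multiplicity 2) inside |z| < 1. Answer = 2

2


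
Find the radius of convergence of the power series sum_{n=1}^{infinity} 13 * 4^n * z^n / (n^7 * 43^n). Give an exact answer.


Step 1: General term a_n = 13 * 4^n / (n^7 * 43^n)
Step 2: By the root test, |a_n|^(1/n) = 13^(1/n) * 4 / (n^(7/n) * 43) -> 4/43 as n -> infinity (since 13^(1/n) -> 1 and n^(7/n) -> 1)
Step 3: R = 1/lim|a_n|^(1/n) = 43/4

43/4


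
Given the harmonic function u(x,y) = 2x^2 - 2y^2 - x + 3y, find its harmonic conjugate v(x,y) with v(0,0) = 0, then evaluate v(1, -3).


Step 1: v_x = -u_y = 4y - 3
Step 2: v_y = u_x = 4x - 1
Step 3: v = 4xy - 3x - y + C
Step 4: v(0,0) = 0 => C = 0
Step 5: v(1, -3) = -12

-12


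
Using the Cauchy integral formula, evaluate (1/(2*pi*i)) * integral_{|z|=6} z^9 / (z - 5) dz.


Step 1: f(z) = z^9, a = 5 is inside |z| = 6
Step 2: By Cauchy integral formula: (1/(2pi*i)) * integral = f(a)
Step 3: f(5) = 5^9 = 1953125

1953125


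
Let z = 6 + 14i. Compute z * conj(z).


Step 1: conj(z) = 6 - 14i
Step 2: z * conj(z) = 6^2 + 14^2
Step 3: = 36 + 196 = 232

232


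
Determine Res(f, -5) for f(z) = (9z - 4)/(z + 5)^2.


Step 1: Pole of order 2 at z = -5
Step 2: Res = lim d/dz [(z + 5)^2 * f(z)] as z -> -5
Step 3: (z + 5)^2 * f(z) = 9z - 4
Step 4: d/dz[9z - 4] = 9

9


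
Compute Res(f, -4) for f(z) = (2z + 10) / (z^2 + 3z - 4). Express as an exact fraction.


Step 1: Q(z) = z^2 + 3z - 4 = (z + 4)(z - 1)
Step 2: Q'(z) = 2z + 3
Step 3: Q'(-4) = -5, P(-4) = 2
Step 4: Res = P(-4)/Q'(-4) = 2/(-5) = -2/5

-2/5


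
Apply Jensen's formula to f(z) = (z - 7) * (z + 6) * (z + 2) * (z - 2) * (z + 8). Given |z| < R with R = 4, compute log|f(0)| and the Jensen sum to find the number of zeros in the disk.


Jensen's formula: (1/2pi)*integral log|f(Re^it)|dt = log|f(0)| + sum_{|a_k|<R} log(R/|a_k|)
Step 1: f(0) = (-7) * 6 * 2 * (-2) * 8 = 1344
Step 2: log|f(0)| = log|7| + log|-6| + log|-2| + log|2| + log|-8| = 7.2034
Step 3: Zeros inside |z| < 4: -2, 2
Step 4: Jensen sum = log(4/2) + log(4/2) = 1.3863
Step 5: n(R) = number of terms in the Jensen sum = count of zeros inside |z| < 4 = 2

2


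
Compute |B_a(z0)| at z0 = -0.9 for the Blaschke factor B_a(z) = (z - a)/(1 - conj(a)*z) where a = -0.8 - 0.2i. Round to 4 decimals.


Step 1: Numerator z0 - a = -0.9 - (-0.8 - 0.2i) = -0.1 + 0.2i
Step 2: Denominator 1 - conj(a)*z0 = 1 - (-0.8 + 0.2i)*(-0.9) = 0.28 + 0.18i
Step 3: |z0 - a|^2 = (-0.1)^2 + 0.2^2 = 0.05; |1 - conj(a)*z0|^2 = 0.28^2 + 0.18^2 = 0.1108
Step 4: |B_a(-0.9)| = sqrt(0.05 / 0.1108) = sqrt(0.451264)
Step 5: = 0.6718

0.6718


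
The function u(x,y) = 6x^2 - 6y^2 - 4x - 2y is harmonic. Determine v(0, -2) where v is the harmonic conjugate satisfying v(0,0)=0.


Step 1: v_x = -u_y = 12y + 2
Step 2: v_y = u_x = 12x - 4
Step 3: v = 12xy + 2x - 4y + C
Step 4: v(0,0) = 0 => C = 0
Step 5: v(0, -2) = 8

8


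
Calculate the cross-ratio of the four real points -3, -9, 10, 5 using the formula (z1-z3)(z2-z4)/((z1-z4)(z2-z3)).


Step 1: (z1-z3)(z2-z4) = (-13) * (-14) = 182
Step 2: (z1-z4)(z2-z3) = (-8) * (-19) = 152
Step 3: Cross-ratio = 182/152 = 91/76

91/76


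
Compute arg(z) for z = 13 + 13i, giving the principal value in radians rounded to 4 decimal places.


Step 1: z = 13 + 13i
Step 2: arg(z) = atan2(13, 13)
Step 3: arg(z) = 0.7854

0.7854


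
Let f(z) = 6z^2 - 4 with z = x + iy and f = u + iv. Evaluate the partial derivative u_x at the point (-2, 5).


Step 1: f(z) = 6(x+iy)^2 - 4
Step 2: u = 6(x^2 - y^2) - 4
Step 3: u_x = 12x + 0
Step 4: At (-2, 5): u_x = -24 + 0 = -24

-24


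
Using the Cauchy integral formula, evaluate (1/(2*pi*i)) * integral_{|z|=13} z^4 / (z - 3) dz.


Step 1: f(z) = z^4, a = 3 is inside |z| = 13
Step 2: By Cauchy integral formula: (1/(2pi*i)) * integral = f(a)
Step 3: f(3) = 3^4 = 81

81


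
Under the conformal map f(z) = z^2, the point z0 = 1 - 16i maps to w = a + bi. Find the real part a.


Step 1: z0 = 1 - 16i
Step 2: z0^2 = 1^2 - (-16)^2 - 32i
Step 3: real part = 1 - 256 = -255

-255


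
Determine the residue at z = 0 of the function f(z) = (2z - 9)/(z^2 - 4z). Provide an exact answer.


Step 1: Q(z) = z^2 - 4z = (z)(z - 4)
Step 2: Q'(z) = 2z - 4
Step 3: Q'(0) = -4, P(0) = -9
Step 4: Res = P(0)/Q'(0) = -9/(-4) = 9/4

9/4


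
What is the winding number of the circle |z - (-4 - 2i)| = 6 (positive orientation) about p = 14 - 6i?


Step 1: Center c = (-4, -2), radius = 6
Step 2: |p - c|^2 = 18^2 + (-4)^2 = 340
Step 3: r^2 = 36
Step 4: |p-c| > r so winding number = 0

0


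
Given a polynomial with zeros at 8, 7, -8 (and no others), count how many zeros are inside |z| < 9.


Step 1: Check each root:
  z = 8: |8| = 8 < 9
  z = 7: |7| = 7 < 9
  z = -8: |-8| = 8 < 9
Step 2: Count = 3

3


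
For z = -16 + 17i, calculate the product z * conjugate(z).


Step 1: conj(z) = -16 - 17i
Step 2: z * conj(z) = (-16)^2 + 17^2
Step 3: = 256 + 289 = 545

545


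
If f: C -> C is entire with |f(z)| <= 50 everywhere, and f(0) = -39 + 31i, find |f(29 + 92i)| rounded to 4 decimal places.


Step 1: By Liouville's theorem, a bounded entire function is constant.
Step 2: f(z) = f(0) = -39 + 31i for all z.
Step 3: |f(w)| = |-39 + 31i| = sqrt(1521 + 961)
Step 4: = 49.8197

49.8197


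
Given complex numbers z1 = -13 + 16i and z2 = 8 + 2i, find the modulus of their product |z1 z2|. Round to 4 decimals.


Step 1: |z1| = sqrt((-13)^2 + 16^2) = sqrt(425)
Step 2: |z2| = sqrt(8^2 + 2^2) = sqrt(68)
Step 3: |z1*z2| = |z1|*|z2| = sqrt(425) * sqrt(68) = sqrt(425 * 68) = sqrt(28900)
Step 4: = 170.0

170.0


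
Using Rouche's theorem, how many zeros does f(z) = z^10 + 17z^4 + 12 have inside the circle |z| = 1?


Step 1: On |z| = 1 the three terms have sizes |z^10| = 1^10 = 1, |17z^4| = 17*1^4 = 17, |12| = 12
Step 2: The dominant term is g(z) = 17z^4; let h(z) = z^10 + 12 so f = g + h
Step 3: On |z| = 1: |g| = 17 and |h| <= 1 + 12 = 13
Step 4: Since 17 > 13, |h| < |g| on |z| = 1, so by Rouche f has the same number of zeros as g inside |z| < 1
Step 5: g(z) = 17z^4 has 4 zeros (at the origin, multiplicity 4) inside |z| < 1. Answer = 4

4


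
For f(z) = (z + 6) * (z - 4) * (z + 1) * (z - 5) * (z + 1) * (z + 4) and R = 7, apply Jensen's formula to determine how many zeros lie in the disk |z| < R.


Jensen's formula: (1/2pi)*integral log|f(Re^it)|dt = log|f(0)| + sum_{|a_k|<R} log(R/|a_k|)
Step 1: f(0) = 6 * (-4) * 1 * (-5) * 1 * 4 = 480
Step 2: log|f(0)| = log|-6| + log|4| + log|-1| + log|5| + log|-1| + log|-4| = 6.1738
Step 3: Zeros inside |z| < 7: -6, 4, -1, 5, -1, -4
Step 4: Jensen sum = log(7/6) + log(7/4) + log(7/1) + log(7/5) + log(7/1) + log(7/4) = 5.5017
Step 5: n(R) = number of terms in the Jensen sum = count of zeros inside |z| < 7 = 6

6


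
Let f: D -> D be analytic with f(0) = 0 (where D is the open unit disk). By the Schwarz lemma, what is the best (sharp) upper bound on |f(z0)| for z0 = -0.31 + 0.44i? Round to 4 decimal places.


Step 1: Schwarz lemma: if f: D -> D is analytic with f(0) = 0, then |f(z)| <= |z| for all z in D, and this is sharp (f(z) = z).
Step 2: |z0|^2 = (-0.31)^2 + 0.44^2 = 0.2897
Step 3: |z0| = sqrt(0.2897) = 0.538238
Step 4: Best bound = |z0| = 0.5382

0.5382


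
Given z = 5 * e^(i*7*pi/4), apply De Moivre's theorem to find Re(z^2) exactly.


Step 1: By De Moivre's theorem, z^2 = 5^2 * e^(i*2*7*pi/4) = 25 * (cos(7*pi/2) + i*sin(7*pi/2))
Step 2: |z|^2 = 5^2 = 25
Step 3: Reduce the angle mod 2*pi: 7*pi/2 - 2*pi = 3*pi/2
Step 4: cos(3*pi/2) = 0
Step 5: Re(z^2) = 25 * 0 = 0

0


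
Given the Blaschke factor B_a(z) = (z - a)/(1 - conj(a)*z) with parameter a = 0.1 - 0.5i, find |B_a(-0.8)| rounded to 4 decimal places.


Step 1: Numerator z0 - a = -0.8 - (0.1 - 0.5i) = -0.9 + 0.5i
Step 2: Denominator 1 - conj(a)*z0 = 1 - (0.1 + 0.5i)*(-0.8) = 1.08 + 0.4i
Step 3: |z0 - a|^2 = (-0.9)^2 + 0.5^2 = 1.06; |1 - conj(a)*z0|^2 = 1.08^2 + 0.4^2 = 1.3264
Step 4: |B_a(-0.8)| = sqrt(1.06 / 1.3264) = sqrt(0.799156)
Step 5: = 0.894

0.894


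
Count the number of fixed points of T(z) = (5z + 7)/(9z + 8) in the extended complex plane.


Step 1: Fixed points satisfy T(z) = z
Step 2: 9z^2 + 3z - 7 = 0
Step 3: Discriminant = 3^2 - 4*9*(-7) = 261
Step 4: Number of fixed points = 2

2


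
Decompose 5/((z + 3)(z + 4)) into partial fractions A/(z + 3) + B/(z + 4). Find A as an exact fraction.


Step 1: Multiply both sides by (z + 3) and set z = -3
Step 2: A = 5 / (-3 + 4)
Step 3: A = 5 / 1
Step 4: A = 5

5


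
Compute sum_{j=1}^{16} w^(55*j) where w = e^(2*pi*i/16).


Step 1: The sum sum_{j=1}^{n} w^(k*j) equals n if n | k, else 0.
Step 2: Here n = 16, k = 55
Step 3: Does n divide k? 16 | 55 -> False
Step 4: Sum = 0

0


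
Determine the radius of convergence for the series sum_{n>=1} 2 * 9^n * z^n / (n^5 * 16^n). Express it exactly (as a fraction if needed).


Step 1: General term a_n = 2 * 9^n / (n^5 * 16^n)
Step 2: By the root test, |a_n|^(1/n) = 2^(1/n) * 9 / (n^(5/n) * 16) -> 9/16 as n -> infinity (since 2^(1/n) -> 1 and n^(5/n) -> 1)
Step 3: R = 1/lim|a_n|^(1/n) = 16/9

16/9


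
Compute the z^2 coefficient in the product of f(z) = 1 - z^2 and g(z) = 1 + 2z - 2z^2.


Step 1: z^2 term in f*g comes from: (1)*(-2z^2) + (0)*(2z) + (-z^2)*(1)
Step 2: = -2 + 0 - 1
Step 3: = -3

-3


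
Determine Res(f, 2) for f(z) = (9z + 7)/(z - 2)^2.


Step 1: Pole of order 2 at z = 2
Step 2: Res = lim d/dz [(z - 2)^2 * f(z)] as z -> 2
Step 3: (z - 2)^2 * f(z) = 9z + 7
Step 4: d/dz[9z + 7] = 9

9


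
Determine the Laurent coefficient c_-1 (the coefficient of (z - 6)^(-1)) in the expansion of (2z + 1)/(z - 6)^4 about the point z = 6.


Step 1: Write the numerator in powers of (z - 6): 2z + 1 = 2(z - 6) + (2*6 + 1) = 2(z - 6) + 13
Step 2: Divide by (z - 6)^4: f(z) = 13(z - 6)^(-4) + 2(z - 6)^(-3)
Step 3: This finite sum is the Laurent series of f about z = 6.
Step 4: Only the powers -4 and -3 appear, so the coefficient of (z - 6)^(-1) = 0

0


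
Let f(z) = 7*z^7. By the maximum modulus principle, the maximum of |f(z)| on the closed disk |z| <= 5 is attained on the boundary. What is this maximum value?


Step 1: On |z| = 5, |f(z)| = 7 * |z|^7 = 7 * 5^7
Step 2: By maximum modulus principle, maximum is on boundary.
Step 3: Maximum = 7 * 78125 = 546875

546875


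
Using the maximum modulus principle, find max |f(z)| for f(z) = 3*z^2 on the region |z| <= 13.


Step 1: On |z| = 13, |f(z)| = 3 * |z|^2 = 3 * 13^2
Step 2: By maximum modulus principle, maximum is on boundary.
Step 3: Maximum = 3 * 169 = 507

507


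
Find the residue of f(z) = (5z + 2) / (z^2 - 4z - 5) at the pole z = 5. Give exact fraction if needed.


Step 1: Q(z) = z^2 - 4z - 5 = (z - 5)(z + 1)
Step 2: Q'(z) = 2z - 4
Step 3: Q'(5) = 6, P(5) = 27
Step 4: Res = P(5)/Q'(5) = 27/6 = 9/2

9/2


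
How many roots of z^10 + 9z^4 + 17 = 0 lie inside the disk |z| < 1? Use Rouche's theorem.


Step 1: On |z| = 1 the three terms have sizes |z^10| = 1^10 = 1, |9z^4| = 9*1^4 = 9, |17| = 17
Step 2: The dominant term is g(z) = 17; let h(z) = z^10 + 9z^4 so f = g + h
Step 3: On |z| = 1: |g| = 17 and |h| <= 1 + 9 = 10
Step 4: Since 17 > 10, |h| < |g| on |z| = 1, so by Rouche f has the same number of zeros as g inside |z| < 1
Step 5: g(z) = 17 is a nonzero constant with no zeros inside |z| < 1. Answer = 0

0


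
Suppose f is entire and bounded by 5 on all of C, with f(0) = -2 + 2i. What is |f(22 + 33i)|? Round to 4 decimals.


Step 1: By Liouville's theorem, a bounded entire function is constant.
Step 2: f(z) = f(0) = -2 + 2i for all z.
Step 3: |f(w)| = |-2 + 2i| = sqrt(4 + 4)
Step 4: = 2.8284

2.8284


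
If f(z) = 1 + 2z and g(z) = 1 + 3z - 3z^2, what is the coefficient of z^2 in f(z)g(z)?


Step 1: z^2 term in f*g comes from: (1)*(-3z^2) + (2z)*(3z) + (0)*(1)
Step 2: = -3 + 6 + 0
Step 3: = 3

3


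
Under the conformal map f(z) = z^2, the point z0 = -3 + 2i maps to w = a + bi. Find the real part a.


Step 1: z0 = -3 + 2i
Step 2: z0^2 = (-3)^2 - 2^2 - 12i
Step 3: real part = 9 - 4 = 5

5


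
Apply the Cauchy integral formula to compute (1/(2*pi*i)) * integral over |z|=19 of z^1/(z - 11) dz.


Step 1: f(z) = z^1, a = 11 is inside |z| = 19
Step 2: By Cauchy integral formula: (1/(2pi*i)) * integral = f(a)
Step 3: f(11) = 11^1 = 11

11


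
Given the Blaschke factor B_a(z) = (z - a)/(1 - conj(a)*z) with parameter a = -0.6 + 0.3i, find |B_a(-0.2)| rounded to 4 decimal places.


Step 1: Numerator z0 - a = -0.2 - (-0.6 + 0.3i) = 0.4 - 0.3i
Step 2: Denominator 1 - conj(a)*z0 = 1 - (-0.6 - 0.3i)*(-0.2) = 0.88 - 0.06i
Step 3: |z0 - a|^2 = 0.4^2 + (-0.3)^2 = 0.25; |1 - conj(a)*z0|^2 = 0.88^2 + (-0.06)^2 = 0.778
Step 4: |B_a(-0.2)| = sqrt(0.25 / 0.778) = sqrt(0.321337)
Step 5: = 0.5669

0.5669


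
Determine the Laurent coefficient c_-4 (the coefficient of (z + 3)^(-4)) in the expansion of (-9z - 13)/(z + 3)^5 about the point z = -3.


Step 1: Write the numerator in powers of (z + 3): -9z - 13 = -9(z + 3) + (-9*(-3) - 13) = -9(z + 3) + 14
Step 2: Divide by (z + 3)^5: f(z) = 14(z + 3)^(-5) - 9(z + 3)^(-4)
Step 3: This finite sum is the Laurent series of f about z = -3.
Step 4: Coefficient of (z + 3)^(-4) = coefficient of (z + 3) in the re-centred numerator = -9

-9


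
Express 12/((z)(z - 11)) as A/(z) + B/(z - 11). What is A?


Step 1: Multiply both sides by (z) and set z = 0
Step 2: A = 12 / (0 - 11)
Step 3: A = 12 / (-11)
Step 4: A = -12/11

-12/11


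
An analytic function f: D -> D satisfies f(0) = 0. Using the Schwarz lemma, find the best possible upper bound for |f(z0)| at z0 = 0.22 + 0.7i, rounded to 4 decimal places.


Step 1: Schwarz lemma: if f: D -> D is analytic with f(0) = 0, then |f(z)| <= |z| for all z in D, and this is sharp (f(z) = z).
Step 2: |z0|^2 = 0.22^2 + 0.7^2 = 0.5384
Step 3: |z0| = sqrt(0.5384) = 0.733757
Step 4: Best bound = |z0| = 0.7338

0.7338


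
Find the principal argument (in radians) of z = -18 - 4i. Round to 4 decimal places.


Step 1: z = -18 - 4i
Step 2: arg(z) = atan2(-4, -18)
Step 3: arg(z) = -2.9229

-2.9229


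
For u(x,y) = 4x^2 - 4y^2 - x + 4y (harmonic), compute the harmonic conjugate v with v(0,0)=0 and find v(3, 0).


Step 1: v_x = -u_y = 8y - 4
Step 2: v_y = u_x = 8x - 1
Step 3: v = 8xy - 4x - y + C
Step 4: v(0,0) = 0 => C = 0
Step 5: v(3, 0) = -12

-12


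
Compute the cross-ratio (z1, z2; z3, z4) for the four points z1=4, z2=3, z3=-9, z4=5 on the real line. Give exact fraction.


Step 1: (z1-z3)(z2-z4) = 13 * (-2) = -26
Step 2: (z1-z4)(z2-z3) = (-1) * 12 = -12
Step 3: Cross-ratio = 26/12 = 13/6

13/6


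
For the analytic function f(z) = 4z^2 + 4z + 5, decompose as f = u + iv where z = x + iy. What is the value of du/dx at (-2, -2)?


Step 1: f(z) = 4(x+iy)^2 + 4(x+iy) + 5
Step 2: u = 4(x^2 - y^2) + 4x + 5
Step 3: u_x = 8x + 4
Step 4: At (-2, -2): u_x = -16 + 4 = -12

-12


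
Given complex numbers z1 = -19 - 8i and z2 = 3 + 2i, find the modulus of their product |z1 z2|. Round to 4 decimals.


Step 1: |z1| = sqrt((-19)^2 + (-8)^2) = sqrt(425)
Step 2: |z2| = sqrt(3^2 + 2^2) = sqrt(13)
Step 3: |z1*z2| = |z1|*|z2| = sqrt(425) * sqrt(13) = sqrt(425 * 13) = sqrt(5525)
Step 4: = 74.3303

74.3303


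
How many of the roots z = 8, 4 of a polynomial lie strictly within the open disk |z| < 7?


Step 1: Check each root:
  z = 8: |8| = 8 >= 7
  z = 4: |4| = 4 < 7
Step 2: Count = 1

1


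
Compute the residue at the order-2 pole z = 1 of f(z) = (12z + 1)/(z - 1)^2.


Step 1: Pole of order 2 at z = 1
Step 2: Res = lim d/dz [(z - 1)^2 * f(z)] as z -> 1
Step 3: (z - 1)^2 * f(z) = 12z + 1
Step 4: d/dz[12z + 1] = 12

12


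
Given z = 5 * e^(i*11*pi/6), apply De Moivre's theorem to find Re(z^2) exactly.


Step 1: By De Moivre's theorem, z^2 = 5^2 * e^(i*2*11*pi/6) = 25 * (cos(11*pi/3) + i*sin(11*pi/3))
Step 2: |z|^2 = 5^2 = 25
Step 3: Reduce the angle mod 2*pi: 11*pi/3 - 2*pi = 5*pi/3
Step 4: cos(5*pi/3) = 1/2
Step 5: Re(z^2) = 25 * 1/2 = 25/2

25/2


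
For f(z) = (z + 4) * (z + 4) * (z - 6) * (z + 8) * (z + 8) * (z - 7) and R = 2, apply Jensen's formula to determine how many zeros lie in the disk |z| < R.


Jensen's formula: (1/2pi)*integral log|f(Re^it)|dt = log|f(0)| + sum_{|a_k|<R} log(R/|a_k|)
Step 1: f(0) = 4 * 4 * (-6) * 8 * 8 * (-7) = 43008
Step 2: log|f(0)| = log|-4| + log|-4| + log|6| + log|-8| + log|-8| + log|7| = 10.6691
Step 3: Zeros inside |z| < 2: none
Step 4: Jensen sum = (empty sum) = 0
Step 5: n(R) = number of terms in the Jensen sum = count of zeros inside |z| < 2 = 0

0


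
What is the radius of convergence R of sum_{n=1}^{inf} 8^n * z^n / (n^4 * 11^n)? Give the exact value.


Step 1: General term a_n = 8^n / (n^4 * 11^n)
Step 2: By the root test, |a_n|^(1/n) = 8 / (n^(4/n) * 11) -> 8/11 as n -> infinity (since n^(4/n) -> 1)
Step 3: R = 1/lim|a_n|^(1/n) = 11/8

11/8


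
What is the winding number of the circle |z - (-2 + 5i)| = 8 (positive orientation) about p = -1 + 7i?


Step 1: Center c = (-2, 5), radius = 8
Step 2: |p - c|^2 = 1^2 + 2^2 = 5
Step 3: r^2 = 64
Step 4: |p-c| < r so winding number = 1

1


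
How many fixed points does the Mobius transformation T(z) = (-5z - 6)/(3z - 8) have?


Step 1: Fixed points satisfy T(z) = z
Step 2: 3z^2 - 3z + 6 = 0
Step 3: Discriminant = (-3)^2 - 4*3*6 = -63
Step 4: Number of fixed points = 2

2


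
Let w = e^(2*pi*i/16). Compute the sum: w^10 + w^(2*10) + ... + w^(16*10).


Step 1: The sum sum_{j=1}^{n} w^(k*j) equals n if n | k, else 0.
Step 2: Here n = 16, k = 10
Step 3: Does n divide k? 16 | 10 -> False
Step 4: Sum = 0

0


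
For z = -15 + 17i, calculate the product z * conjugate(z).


Step 1: conj(z) = -15 - 17i
Step 2: z * conj(z) = (-15)^2 + 17^2
Step 3: = 225 + 289 = 514

514


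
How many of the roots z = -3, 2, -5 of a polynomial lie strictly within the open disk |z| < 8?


Step 1: Check each root:
  z = -3: |-3| = 3 < 8
  z = 2: |2| = 2 < 8
  z = -5: |-5| = 5 < 8
Step 2: Count = 3

3


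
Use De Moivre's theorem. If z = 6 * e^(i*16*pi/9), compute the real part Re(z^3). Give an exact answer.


Step 1: By De Moivre's theorem, z^3 = 6^3 * e^(i*3*16*pi/9) = 216 * (cos(16*pi/3) + i*sin(16*pi/3))
Step 2: |z|^3 = 6^3 = 216
Step 3: Reduce the angle mod 2*pi: 16*pi/3 - 4*pi = 4*pi/3
Step 4: cos(4*pi/3) = -1/2
Step 5: Re(z^3) = 216 * (-1/2) = -108

-108


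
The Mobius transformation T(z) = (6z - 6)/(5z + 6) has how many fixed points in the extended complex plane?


Step 1: Fixed points satisfy T(z) = z
Step 2: 5z^2 + 6 = 0
Step 3: Discriminant = 0^2 - 4*5*6 = -120
Step 4: Number of fixed points = 2

2


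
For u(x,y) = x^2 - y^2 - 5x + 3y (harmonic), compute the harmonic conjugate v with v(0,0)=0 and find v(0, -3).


Step 1: v_x = -u_y = 2y - 3
Step 2: v_y = u_x = 2x - 5
Step 3: v = 2xy - 3x - 5y + C
Step 4: v(0,0) = 0 => C = 0
Step 5: v(0, -3) = 15

15


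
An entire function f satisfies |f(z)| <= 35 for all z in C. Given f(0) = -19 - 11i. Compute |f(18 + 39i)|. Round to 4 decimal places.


Step 1: By Liouville's theorem, a bounded entire function is constant.
Step 2: f(z) = f(0) = -19 - 11i for all z.
Step 3: |f(w)| = |-19 - 11i| = sqrt(361 + 121)
Step 4: = 21.9545

21.9545


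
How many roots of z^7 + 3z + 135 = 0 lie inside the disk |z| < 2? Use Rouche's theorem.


Step 1: On |z| = 2 the three terms have sizes |z^7| = 2^7 = 128, |3z| = 3*2 = 6, |135| = 135
Step 2: The dominant term is g(z) = 135; let h(z) = z^7 + 3z so f = g + h
Step 3: On |z| = 2: |g| = 135 and |h| <= 128 + 6 = 134
Step 4: Since 135 > 134, |h| < |g| on |z| = 2, so by Rouche f has the same number of zeros as g inside |z| < 2
Step 5: g(z) = 135 is a nonzero constant with no zeros inside |z| < 2. Answer = 0

0


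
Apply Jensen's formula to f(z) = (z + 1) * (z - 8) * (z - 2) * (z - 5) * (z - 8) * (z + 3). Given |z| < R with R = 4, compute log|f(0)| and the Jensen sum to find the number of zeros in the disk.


Jensen's formula: (1/2pi)*integral log|f(Re^it)|dt = log|f(0)| + sum_{|a_k|<R} log(R/|a_k|)
Step 1: f(0) = 1 * (-8) * (-2) * (-5) * (-8) * 3 = 1920
Step 2: log|f(0)| = log|-1| + log|8| + log|2| + log|5| + log|8| + log|-3| = 7.5601
Step 3: Zeros inside |z| < 4: -1, 2, -3
Step 4: Jensen sum = log(4/1) + log(4/2) + log(4/3) = 2.3671
Step 5: n(R) = number of terms in the Jensen sum = count of zeros inside |z| < 4 = 3

3


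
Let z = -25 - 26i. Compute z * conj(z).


Step 1: conj(z) = -25 + 26i
Step 2: z * conj(z) = (-25)^2 + (-26)^2
Step 3: = 625 + 676 = 1301

1301


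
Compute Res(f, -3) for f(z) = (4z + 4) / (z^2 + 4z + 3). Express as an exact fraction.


Step 1: Q(z) = z^2 + 4z + 3 = (z + 3)(z + 1)
Step 2: Q'(z) = 2z + 4
Step 3: Q'(-3) = -2, P(-3) = -8
Step 4: Res = P(-3)/Q'(-3) = -8/(-2) = 4

4


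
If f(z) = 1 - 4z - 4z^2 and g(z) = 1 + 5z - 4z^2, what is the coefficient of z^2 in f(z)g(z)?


Step 1: z^2 term in f*g comes from: (1)*(-4z^2) + (-4z)*(5z) + (-4z^2)*(1)
Step 2: = -4 - 20 - 4
Step 3: = -28

-28


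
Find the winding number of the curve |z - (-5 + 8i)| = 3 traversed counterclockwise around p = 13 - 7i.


Step 1: Center c = (-5, 8), radius = 3
Step 2: |p - c|^2 = 18^2 + (-15)^2 = 549
Step 3: r^2 = 9
Step 4: |p-c| > r so winding number = 0

0


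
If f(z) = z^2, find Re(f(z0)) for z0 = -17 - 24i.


Step 1: z0 = -17 - 24i
Step 2: z0^2 = (-17)^2 - (-24)^2 + 816i
Step 3: real part = 289 - 576 = -287

-287


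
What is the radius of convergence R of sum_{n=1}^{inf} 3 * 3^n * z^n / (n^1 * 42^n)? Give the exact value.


Step 1: General term a_n = 3 * 3^n / (n^1 * 42^n)
Step 2: By the root test, |a_n|^(1/n) = 3^(1/n) * 3 / (n^(1/n) * 42) -> 3/42 as n -> infinity (since 3^(1/n) -> 1 and n^(1/n) -> 1)
Step 3: R = 1/lim|a_n|^(1/n) = 42/3 = 14

14


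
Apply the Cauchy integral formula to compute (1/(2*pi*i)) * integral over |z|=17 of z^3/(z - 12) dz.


Step 1: f(z) = z^3, a = 12 is inside |z| = 17
Step 2: By Cauchy integral formula: (1/(2pi*i)) * integral = f(a)
Step 3: f(12) = 12^3 = 1728

1728


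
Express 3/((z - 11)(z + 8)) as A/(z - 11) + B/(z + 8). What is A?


Step 1: Multiply both sides by (z - 11) and set z = 11
Step 2: A = 3 / (11 + 8)
Step 3: A = 3 / 19
Step 4: A = 3/19

3/19


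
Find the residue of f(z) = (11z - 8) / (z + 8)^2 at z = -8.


Step 1: Pole of order 2 at z = -8
Step 2: Res = lim d/dz [(z + 8)^2 * f(z)] as z -> -8
Step 3: (z + 8)^2 * f(z) = 11z - 8
Step 4: d/dz[11z - 8] = 11

11


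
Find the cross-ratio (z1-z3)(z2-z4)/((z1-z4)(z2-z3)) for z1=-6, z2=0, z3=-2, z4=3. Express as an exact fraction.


Step 1: (z1-z3)(z2-z4) = (-4) * (-3) = 12
Step 2: (z1-z4)(z2-z3) = (-9) * 2 = -18
Step 3: Cross-ratio = -12/18 = -2/3

-2/3


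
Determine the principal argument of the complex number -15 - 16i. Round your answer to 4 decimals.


Step 1: z = -15 - 16i
Step 2: arg(z) = atan2(-16, -15)
Step 3: arg(z) = -2.3239

-2.3239


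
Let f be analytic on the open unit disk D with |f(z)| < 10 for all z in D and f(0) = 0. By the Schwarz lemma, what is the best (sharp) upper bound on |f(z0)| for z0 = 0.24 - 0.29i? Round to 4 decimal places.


Step 1: g = f/10 maps D -> D with g(0) = 0, so by the Schwarz lemma |g(z)| <= |z|, i.e. |f(z)| <= 10|z|; this is sharp (f(z) = 10z).
Step 2: |z0|^2 = 0.24^2 + (-0.29)^2 = 0.1417
Step 3: |z0| = sqrt(0.1417) = 0.376431
Step 4: Best bound = 10 * |z0| = 10 * 0.376431 = 3.7643

3.7643


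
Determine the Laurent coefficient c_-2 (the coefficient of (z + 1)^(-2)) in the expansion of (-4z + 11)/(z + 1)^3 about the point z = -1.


Step 1: Write the numerator in powers of (z + 1): -4z + 11 = -4(z + 1) + (-4*(-1) + 11) = -4(z + 1) + 15
Step 2: Divide by (z + 1)^3: f(z) = 15(z + 1)^(-3) - 4(z + 1)^(-2)
Step 3: This finite sum is the Laurent series of f about z = -1.
Step 4: Coefficient of (z + 1)^(-2) = coefficient of (z + 1) in the re-centred numerator = -4

-4


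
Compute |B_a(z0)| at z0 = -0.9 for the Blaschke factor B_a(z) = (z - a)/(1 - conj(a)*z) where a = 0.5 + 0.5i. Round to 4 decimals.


Step 1: Numerator z0 - a = -0.9 - (0.5 + 0.5i) = -1.4 - 0.5i
Step 2: Denominator 1 - conj(a)*z0 = 1 - (0.5 - 0.5i)*(-0.9) = 1.45 - 0.45i
Step 3: |z0 - a|^2 = (-1.4)^2 + (-0.5)^2 = 2.21; |1 - conj(a)*z0|^2 = 1.45^2 + (-0.45)^2 = 2.305
Step 4: |B_a(-0.9)| = sqrt(2.21 / 2.305) = sqrt(0.958785)
Step 5: = 0.9792

0.9792


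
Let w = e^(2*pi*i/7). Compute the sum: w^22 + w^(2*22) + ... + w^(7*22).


Step 1: The sum sum_{j=1}^{n} w^(k*j) equals n if n | k, else 0.
Step 2: Here n = 7, k = 22
Step 3: Does n divide k? 7 | 22 -> False
Step 4: Sum = 0

0


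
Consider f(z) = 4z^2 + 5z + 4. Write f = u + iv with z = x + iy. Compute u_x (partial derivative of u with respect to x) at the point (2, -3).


Step 1: f(z) = 4(x+iy)^2 + 5(x+iy) + 4
Step 2: u = 4(x^2 - y^2) + 5x + 4
Step 3: u_x = 8x + 5
Step 4: At (2, -3): u_x = 16 + 5 = 21

21


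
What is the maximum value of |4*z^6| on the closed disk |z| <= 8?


Step 1: On |z| = 8, |f(z)| = 4 * |z|^6 = 4 * 8^6
Step 2: By maximum modulus principle, maximum is on boundary.
Step 3: Maximum = 4 * 262144 = 1048576

1048576


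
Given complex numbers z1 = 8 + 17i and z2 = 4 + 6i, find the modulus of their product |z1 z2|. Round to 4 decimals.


Step 1: |z1| = sqrt(8^2 + 17^2) = sqrt(353)
Step 2: |z2| = sqrt(4^2 + 6^2) = sqrt(52)
Step 3: |z1*z2| = |z1|*|z2| = sqrt(353) * sqrt(52) = sqrt(353 * 52) = sqrt(18356)
Step 4: = 135.4843

135.4843


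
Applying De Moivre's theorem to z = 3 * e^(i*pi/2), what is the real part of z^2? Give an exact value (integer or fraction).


Step 1: By De Moivre's theorem, z^2 = 3^2 * e^(i*2*pi/2) = 9 * (cos(pi) + i*sin(pi))
Step 2: |z|^2 = 3^2 = 9
Step 3: The angle pi already lies in [0, 2*pi)
Step 4: cos(pi) = -1
Step 5: Re(z^2) = 9 * (-1) = -9

-9


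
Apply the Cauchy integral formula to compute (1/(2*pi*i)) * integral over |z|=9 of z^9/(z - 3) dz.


Step 1: f(z) = z^9, a = 3 is inside |z| = 9
Step 2: By Cauchy integral formula: (1/(2pi*i)) * integral = f(a)
Step 3: f(3) = 3^9 = 19683

19683


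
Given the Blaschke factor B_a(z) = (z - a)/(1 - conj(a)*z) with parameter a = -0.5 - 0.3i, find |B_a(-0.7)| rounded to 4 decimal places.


Step 1: Numerator z0 - a = -0.7 - (-0.5 - 0.3i) = -0.2 + 0.3i
Step 2: Denominator 1 - conj(a)*z0 = 1 - (-0.5 + 0.3i)*(-0.7) = 0.65 + 0.21i
Step 3: |z0 - a|^2 = (-0.2)^2 + 0.3^2 = 0.13; |1 - conj(a)*z0|^2 = 0.65^2 + 0.21^2 = 0.4666
Step 4: |B_a(-0.7)| = sqrt(0.13 / 0.4666) = sqrt(0.278611)
Step 5: = 0.5278

0.5278


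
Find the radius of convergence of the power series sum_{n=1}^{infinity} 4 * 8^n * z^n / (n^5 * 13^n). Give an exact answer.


Step 1: General term a_n = 4 * 8^n / (n^5 * 13^n)
Step 2: By the root test, |a_n|^(1/n) = 4^(1/n) * 8 / (n^(5/n) * 13) -> 8/13 as n -> infinity (since 4^(1/n) -> 1 and n^(5/n) -> 1)
Step 3: R = 1/lim|a_n|^(1/n) = 13/8

13/8


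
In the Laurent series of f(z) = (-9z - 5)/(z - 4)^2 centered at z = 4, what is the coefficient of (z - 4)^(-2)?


Step 1: Write the numerator in powers of (z - 4): -9z - 5 = -9(z - 4) + (-9*4 - 5) = -9(z - 4) - 41
Step 2: Divide by (z - 4)^2: f(z) = -41(z - 4)^(-2) - 9(z - 4)^(-1)
Step 3: This finite sum is the Laurent series of f about z = 4.
Step 4: Coefficient of (z - 4)^(-2) = -9*4 - 5 = -41

-41


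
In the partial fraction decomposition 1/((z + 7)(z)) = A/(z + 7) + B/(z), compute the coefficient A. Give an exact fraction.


Step 1: Multiply both sides by (z + 7) and set z = -7
Step 2: A = 1 / (-7 - 0)
Step 3: A = 1 / (-7)
Step 4: A = -1/7

-1/7


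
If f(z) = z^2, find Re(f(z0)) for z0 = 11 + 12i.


Step 1: z0 = 11 + 12i
Step 2: z0^2 = 11^2 - 12^2 + 264i
Step 3: real part = 121 - 144 = -23

-23


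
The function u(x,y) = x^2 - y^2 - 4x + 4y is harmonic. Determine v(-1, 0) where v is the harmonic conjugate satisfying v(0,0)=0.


Step 1: v_x = -u_y = 2y - 4
Step 2: v_y = u_x = 2x - 4
Step 3: v = 2xy - 4x - 4y + C
Step 4: v(0,0) = 0 => C = 0
Step 5: v(-1, 0) = 4

4


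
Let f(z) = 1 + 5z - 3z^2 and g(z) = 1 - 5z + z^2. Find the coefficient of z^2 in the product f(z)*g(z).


Step 1: z^2 term in f*g comes from: (1)*(z^2) + (5z)*(-5z) + (-3z^2)*(1)
Step 2: = 1 - 25 - 3
Step 3: = -27

-27


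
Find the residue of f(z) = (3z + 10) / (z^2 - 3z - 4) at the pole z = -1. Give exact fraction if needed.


Step 1: Q(z) = z^2 - 3z - 4 = (z + 1)(z - 4)
Step 2: Q'(z) = 2z - 3
Step 3: Q'(-1) = -5, P(-1) = 7
Step 4: Res = P(-1)/Q'(-1) = 7/(-5) = -7/5

-7/5


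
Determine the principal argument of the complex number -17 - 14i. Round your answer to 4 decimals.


Step 1: z = -17 - 14i
Step 2: arg(z) = atan2(-14, -17)
Step 3: arg(z) = -2.4527

-2.4527


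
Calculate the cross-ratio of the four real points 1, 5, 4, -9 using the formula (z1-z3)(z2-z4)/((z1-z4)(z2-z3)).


Step 1: (z1-z3)(z2-z4) = (-3) * 14 = -42
Step 2: (z1-z4)(z2-z3) = 10 * 1 = 10
Step 3: Cross-ratio = -42/10 = -21/5

-21/5


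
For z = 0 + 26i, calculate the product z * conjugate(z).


Step 1: conj(z) = 0 - 26i
Step 2: z * conj(z) = 0^2 + 26^2
Step 3: = 0 + 676 = 676

676


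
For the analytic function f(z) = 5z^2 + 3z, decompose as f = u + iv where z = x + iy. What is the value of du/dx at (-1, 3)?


Step 1: f(z) = 5(x+iy)^2 + 3(x+iy) + 0
Step 2: u = 5(x^2 - y^2) + 3x + 0
Step 3: u_x = 10x + 3
Step 4: At (-1, 3): u_x = -10 + 3 = -7

-7


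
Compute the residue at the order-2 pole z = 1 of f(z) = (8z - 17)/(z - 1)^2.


Step 1: Pole of order 2 at z = 1
Step 2: Res = lim d/dz [(z - 1)^2 * f(z)] as z -> 1
Step 3: (z - 1)^2 * f(z) = 8z - 17
Step 4: d/dz[8z - 17] = 8

8


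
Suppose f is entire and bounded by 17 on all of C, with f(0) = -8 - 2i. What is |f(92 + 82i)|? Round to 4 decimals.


Step 1: By Liouville's theorem, a bounded entire function is constant.
Step 2: f(z) = f(0) = -8 - 2i for all z.
Step 3: |f(w)| = |-8 - 2i| = sqrt(64 + 4)
Step 4: = 8.2462

8.2462


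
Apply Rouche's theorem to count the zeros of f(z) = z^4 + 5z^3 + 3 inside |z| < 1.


Step 1: On |z| = 1 the three terms have sizes |z^4| = 1^4 = 1, |5z^3| = 5*1^3 = 5, |3| = 3
Step 2: The dominant term is g(z) = 5z^3; let h(z) = z^4 + 3 so f = g + h
Step 3: On |z| = 1: |g| = 5 and |h| <= 1 + 3 = 4
Step 4: Since 5 > 4, |h| < |g| on |z| = 1, so by Rouche f has the same number of zeros as g inside |z| < 1
Step 5: g(z) = 5z^3 has 3 zeros (at the origin, multiplicity 3) inside |z| < 1. Answer = 3

3


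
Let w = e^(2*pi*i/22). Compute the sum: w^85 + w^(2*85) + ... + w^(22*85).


Step 1: The sum sum_{j=1}^{n} w^(k*j) equals n if n | k, else 0.
Step 2: Here n = 22, k = 85
Step 3: Does n divide k? 22 | 85 -> False
Step 4: Sum = 0

0


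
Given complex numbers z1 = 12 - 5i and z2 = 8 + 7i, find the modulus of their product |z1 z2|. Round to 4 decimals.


Step 1: |z1| = sqrt(12^2 + (-5)^2) = sqrt(169)
Step 2: |z2| = sqrt(8^2 + 7^2) = sqrt(113)
Step 3: |z1*z2| = |z1|*|z2| = sqrt(169) * sqrt(113) = sqrt(169 * 113) = sqrt(19097)
Step 4: = 138.1919

138.1919
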